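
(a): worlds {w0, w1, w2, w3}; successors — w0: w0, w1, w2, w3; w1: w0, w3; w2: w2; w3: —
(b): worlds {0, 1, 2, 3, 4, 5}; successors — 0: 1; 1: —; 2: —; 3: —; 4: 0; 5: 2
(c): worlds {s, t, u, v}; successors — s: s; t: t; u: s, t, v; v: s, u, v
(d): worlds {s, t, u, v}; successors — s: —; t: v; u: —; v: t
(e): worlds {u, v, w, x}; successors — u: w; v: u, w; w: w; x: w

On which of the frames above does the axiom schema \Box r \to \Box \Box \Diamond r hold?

(d), (e)

Frame correspondent (Sahlqvist): \forall x \forall z (x R^2 z \to \exists w (xRw \wedge zRw)) — i.e. a generalized confluence (Geach) condition.
(a): fails — w0R²w3 but no w with w0Rw and w3Rw.
(b): fails — 4R²1 but no w with 4Rw and 1Rw.
(c): fails — vR²t but no w with vRw and tRw.
(d): satisfies the condition.
(e): satisfies the condition.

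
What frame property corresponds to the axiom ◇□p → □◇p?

Suppose ◇□p→□◇p is valid. Take Rxy, Rxz and set V(p)={w : Ryw}. Then □p at y so ◇□p at x, so □◇p at x, so ◇p at z, giving w with Rzw and Ryw.

convergence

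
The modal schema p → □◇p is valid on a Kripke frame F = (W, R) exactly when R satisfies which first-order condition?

symmetry

Suppose p→□◇p is valid. Take Rxy and set V(p)={x}. Then p at x, so □◇p at x, so ◇p at y, so some z with Ryz has p; z=x, i.e. Ryx.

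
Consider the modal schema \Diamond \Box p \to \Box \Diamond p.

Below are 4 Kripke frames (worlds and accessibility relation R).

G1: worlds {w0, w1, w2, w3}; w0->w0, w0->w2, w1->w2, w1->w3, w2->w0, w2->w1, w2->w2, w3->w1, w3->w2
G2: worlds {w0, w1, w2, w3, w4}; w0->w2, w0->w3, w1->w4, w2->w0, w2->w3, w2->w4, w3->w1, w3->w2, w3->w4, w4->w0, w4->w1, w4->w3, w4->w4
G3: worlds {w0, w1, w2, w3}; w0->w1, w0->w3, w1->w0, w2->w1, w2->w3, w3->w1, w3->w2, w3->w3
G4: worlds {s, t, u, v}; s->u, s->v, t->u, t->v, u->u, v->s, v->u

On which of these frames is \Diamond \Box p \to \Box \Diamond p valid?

Frame correspondent (Sahlqvist): \forall x \forall y \forall z (Rxy \wedge Rxz \to \exists w (Ryw \wedge Rzw)) — i.e. convergence.
G1: holds.
G2: fails — Rw4w1 and Rw4w0 but w1 and w0 have no common successor.
G3: fails — Rw0w1 and Rw0w3 but w1 and w3 have no common successor.
G4: holds.
Valid on: G1, G4.

G1, G4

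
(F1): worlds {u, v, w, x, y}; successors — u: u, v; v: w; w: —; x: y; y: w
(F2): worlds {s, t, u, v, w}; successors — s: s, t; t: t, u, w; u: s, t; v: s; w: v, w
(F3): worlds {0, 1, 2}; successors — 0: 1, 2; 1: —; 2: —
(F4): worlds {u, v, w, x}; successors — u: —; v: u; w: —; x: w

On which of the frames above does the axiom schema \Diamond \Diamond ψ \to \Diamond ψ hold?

(F3), (F4)

Frame correspondent (Sahlqvist): \forall x \forall y \forall z (Rxy \wedge Ryz \to Rxz) — i.e. transitivity.
(F1): fails — Ruv and Rvw but not Ruw.
(F2): fails — Rut and Rtw but not Ruw.
(F3): condition met.
(F4): condition met.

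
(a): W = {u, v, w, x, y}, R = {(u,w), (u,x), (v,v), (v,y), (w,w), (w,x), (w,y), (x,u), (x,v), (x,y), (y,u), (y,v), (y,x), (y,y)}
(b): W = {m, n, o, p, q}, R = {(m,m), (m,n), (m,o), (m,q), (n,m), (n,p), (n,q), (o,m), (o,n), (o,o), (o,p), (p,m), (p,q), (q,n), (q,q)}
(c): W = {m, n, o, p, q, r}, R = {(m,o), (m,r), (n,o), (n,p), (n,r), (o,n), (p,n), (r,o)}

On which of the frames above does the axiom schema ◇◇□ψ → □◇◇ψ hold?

(a), (b)

This is the axiom for a generalized confluence (Geach) condition; its first-order frame correspondent is ∀x ∀y ∀z ((xR²y ∧ xRz) → ∃w (yRw ∧ zR²w)).
(a): ✓.
(b): ✓.
(c): fails — mR²n, mRr but no w with nRw and rR²w.
Valid on: (a), (b).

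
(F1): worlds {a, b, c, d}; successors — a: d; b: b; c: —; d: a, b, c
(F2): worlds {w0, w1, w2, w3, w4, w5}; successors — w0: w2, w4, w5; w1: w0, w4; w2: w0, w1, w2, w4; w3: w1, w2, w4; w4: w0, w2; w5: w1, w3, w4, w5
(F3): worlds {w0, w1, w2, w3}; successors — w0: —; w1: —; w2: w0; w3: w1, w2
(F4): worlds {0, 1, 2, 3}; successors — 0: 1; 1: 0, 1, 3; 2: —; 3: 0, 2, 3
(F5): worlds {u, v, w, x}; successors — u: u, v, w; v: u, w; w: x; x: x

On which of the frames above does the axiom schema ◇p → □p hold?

This is the axiom for partial functionality; its first-order frame correspondent is ∀x ∀y ∀z (Rxy ∧ Rxz → y = z).
(F1): fails — d sees both a and b.
(F2): fails — w0 sees both w2 and w4.
(F3): fails — w3 sees both w1 and w2.
(F4): fails — 1 sees both 0 and 1.
(F5): fails — u sees both u and v.
Valid on no frame.

none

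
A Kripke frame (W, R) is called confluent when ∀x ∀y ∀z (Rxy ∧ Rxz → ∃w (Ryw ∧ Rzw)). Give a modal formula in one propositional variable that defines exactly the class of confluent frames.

◇□s → □◇s

This is convergence; the standard corresponding axiom is .2: ◇□s → □◇s.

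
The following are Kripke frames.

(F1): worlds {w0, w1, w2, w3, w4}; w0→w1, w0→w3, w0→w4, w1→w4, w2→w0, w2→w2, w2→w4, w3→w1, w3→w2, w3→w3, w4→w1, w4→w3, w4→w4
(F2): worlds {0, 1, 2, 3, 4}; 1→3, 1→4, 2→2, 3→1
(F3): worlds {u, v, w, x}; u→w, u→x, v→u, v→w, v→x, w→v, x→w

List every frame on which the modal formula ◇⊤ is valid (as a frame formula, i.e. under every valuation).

This is the axiom for seriality; its first-order frame correspondent is ∀x ∃y Rxy.
(F1): satisfies the condition.
(F2): fails — world 0 has no successor.
(F3): satisfies the condition.
Valid on: (F1), (F3).

(F1), (F3)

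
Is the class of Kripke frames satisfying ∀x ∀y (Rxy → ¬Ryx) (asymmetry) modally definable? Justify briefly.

Not definable by any modal formula

Any modally definable frame class is closed under surjective bounded morphisms.
The 5-cycle (worlds s,t,u,v,w with s→t→u→v→w→s) is asymmetric. Mapping every world to a single reflexive point • is a surjective bounded morphism, and the reflexive point is not asymmetric (R•• but asymmetry requires ¬R••).
So no modal formula (or set of formulas) defines exactly the asymmetric frames.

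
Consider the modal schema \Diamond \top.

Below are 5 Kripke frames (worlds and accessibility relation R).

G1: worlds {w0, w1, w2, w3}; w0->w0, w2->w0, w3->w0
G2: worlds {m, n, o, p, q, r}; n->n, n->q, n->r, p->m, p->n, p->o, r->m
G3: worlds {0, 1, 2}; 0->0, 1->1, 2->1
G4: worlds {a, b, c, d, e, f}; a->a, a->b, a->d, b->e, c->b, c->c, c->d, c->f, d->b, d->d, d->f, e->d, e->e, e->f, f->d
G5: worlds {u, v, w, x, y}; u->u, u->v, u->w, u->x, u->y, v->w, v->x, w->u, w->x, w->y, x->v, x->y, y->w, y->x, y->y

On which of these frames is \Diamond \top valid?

This is the axiom for seriality; its first-order frame correspondent is \forall x \exists y Rxy.
G1: fails — world w1 has no successor.
G2: fails — world m has no successor.
G3: ✓.
G4: ✓.
G5: ✓.

G3, G4, G5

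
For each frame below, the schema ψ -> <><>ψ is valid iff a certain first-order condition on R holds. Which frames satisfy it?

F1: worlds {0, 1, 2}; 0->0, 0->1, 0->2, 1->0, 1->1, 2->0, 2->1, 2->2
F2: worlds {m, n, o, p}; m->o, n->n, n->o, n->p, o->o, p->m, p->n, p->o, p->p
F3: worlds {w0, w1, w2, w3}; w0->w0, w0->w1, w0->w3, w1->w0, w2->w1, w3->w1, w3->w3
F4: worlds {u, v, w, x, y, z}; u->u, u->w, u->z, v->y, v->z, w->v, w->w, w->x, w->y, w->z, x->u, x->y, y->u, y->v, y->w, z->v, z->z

F1

This is the axiom for a generalized confluence (Geach) condition; its first-order frame correspondent is forall x exists w (x = w & x R^2 w).
F1: condition met.
F2: fails — at m but no w with m=w and mR²w.
F3: fails — at w2 but no w with w2=w and w2R²w.
F4: fails — at x but no t with x=t and xR²t.
Valid on: F1.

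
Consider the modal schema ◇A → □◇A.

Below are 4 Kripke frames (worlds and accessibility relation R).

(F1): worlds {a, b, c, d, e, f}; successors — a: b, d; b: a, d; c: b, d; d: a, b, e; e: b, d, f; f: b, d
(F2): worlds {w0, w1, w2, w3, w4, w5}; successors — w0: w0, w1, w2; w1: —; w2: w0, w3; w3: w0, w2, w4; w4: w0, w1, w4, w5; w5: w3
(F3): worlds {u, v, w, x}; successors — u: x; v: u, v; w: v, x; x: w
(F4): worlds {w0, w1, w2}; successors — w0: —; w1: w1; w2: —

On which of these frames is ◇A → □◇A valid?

(F4)

This is the axiom for the Euclidean property; its first-order frame correspondent is ∀x ∀y ∀z (Rxy ∧ Rxz → Ryz).
(F1): fails — Rab and Rab but not Rbb.
(F2): fails — Rw0w1 and Rw0w1 but not Rw1w1.
(F3): fails — Rux and Rux but not Rxx.
(F4): ✓.
Valid on: (F4).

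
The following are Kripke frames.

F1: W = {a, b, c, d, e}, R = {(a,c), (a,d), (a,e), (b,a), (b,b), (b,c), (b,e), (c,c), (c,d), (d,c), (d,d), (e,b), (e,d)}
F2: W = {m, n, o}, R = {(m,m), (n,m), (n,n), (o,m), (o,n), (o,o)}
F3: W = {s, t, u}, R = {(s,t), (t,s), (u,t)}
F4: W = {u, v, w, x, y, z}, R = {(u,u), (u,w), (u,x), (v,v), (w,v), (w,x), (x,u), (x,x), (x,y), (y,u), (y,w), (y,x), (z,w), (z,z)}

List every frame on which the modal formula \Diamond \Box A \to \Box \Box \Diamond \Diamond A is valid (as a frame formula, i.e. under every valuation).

Frame correspondent (Sahlqvist): \forall x \forall y \forall z ((xRy \wedge x R^2 z) \to \exists w (yRw \wedge z R^2 w)) — i.e. a generalized confluence (Geach) condition.
F1: ✓.
F2: ✓.
F3: ✓.
F4: fails — uRu, uR²v but no t with uRt and vR²t.
Valid on: F1, F2, F3.

F1, F2, F3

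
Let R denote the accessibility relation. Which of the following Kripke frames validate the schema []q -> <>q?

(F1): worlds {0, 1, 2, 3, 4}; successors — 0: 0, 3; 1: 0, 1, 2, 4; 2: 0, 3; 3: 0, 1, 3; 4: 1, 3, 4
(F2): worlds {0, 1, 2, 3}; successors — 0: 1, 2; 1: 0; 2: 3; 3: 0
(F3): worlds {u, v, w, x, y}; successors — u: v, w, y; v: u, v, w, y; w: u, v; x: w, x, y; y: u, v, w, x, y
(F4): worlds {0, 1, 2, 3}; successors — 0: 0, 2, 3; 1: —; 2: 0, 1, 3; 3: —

(F1), (F2), (F3)

Frame correspondent (Sahlqvist): forall x exists y Rxy — i.e. seriality.
(F1): holds.
(F2): holds.
(F3): holds.
(F4): fails — world 1 has no successor.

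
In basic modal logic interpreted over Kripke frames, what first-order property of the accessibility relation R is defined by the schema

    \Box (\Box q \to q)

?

Suppose □(□q→q) is valid. Take Rxy and set V(q)={w : Ryw}. Then at y, □q holds; since □(□q→q) at x, □q→q at y, so q at y, i.e. Ryy.
Conversely, any frame satisfying \forall x \forall y (Rxy \to Ryy) validates the schema.
So the correspondent is shift-reflexivity.

Shift-reflexivity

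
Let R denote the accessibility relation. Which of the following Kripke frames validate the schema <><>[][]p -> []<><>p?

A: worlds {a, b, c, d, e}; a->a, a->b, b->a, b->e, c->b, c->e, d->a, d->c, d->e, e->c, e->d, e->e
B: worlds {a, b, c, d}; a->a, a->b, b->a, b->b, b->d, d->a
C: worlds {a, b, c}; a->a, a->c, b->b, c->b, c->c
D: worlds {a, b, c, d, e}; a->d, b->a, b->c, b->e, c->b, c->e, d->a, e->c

This is the axiom for a generalized confluence (Geach) condition; its first-order frame correspondent is forall x forall y forall z ((x R^2 y & xRz) -> exists w (y R^2 w & z R^2 w)).
A: satisfies the condition.
B: satisfies the condition.
C: satisfies the condition.
D: fails — aR²a, aRd but no w with aR²w and dR²w.
Valid on: A, B, C.

A, B, C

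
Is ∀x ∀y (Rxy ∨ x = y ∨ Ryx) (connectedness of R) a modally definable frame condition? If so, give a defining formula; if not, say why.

If a class were modally definable it would be closed under disjoint unions (Goldblatt–Thomason).
Take 3 disjoint single-world reflexive frames: each is trivially connected, but their disjoint union has 3 worlds with no edge between distinct components, so it is not connected.
So no modal formula (or set of formulas) defines exactly the connected frames.

No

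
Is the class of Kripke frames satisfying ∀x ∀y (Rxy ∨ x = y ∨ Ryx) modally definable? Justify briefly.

Modal frame validity is preserved under disjoint unions.
Take 3 disjoint single-world reflexive frames: each is trivially connected, but their disjoint union has 3 worlds with no edge between distinct components, so it is not connected.
So the class is not modally definable.

Not definable by any modal formula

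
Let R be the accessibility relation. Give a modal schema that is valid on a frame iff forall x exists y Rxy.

□r → ◇r

This is seriality; the standard corresponding axiom is D: □r → ◇r.
Suppose □r→◇r is valid. At any x set V(r)=W. Then □r at x, so ◇r at x, so x has a successor.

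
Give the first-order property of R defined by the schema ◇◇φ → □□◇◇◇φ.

This is a Sahlqvist (Geach-type) schema ◇^2□^0φ → □^2◇^3φ.
Minimal-valuation argument: fix x; take any y with xR^2y and any z with xR^2z. Set V(φ) to the set of worlds R-reachable from y in exactly 0 steps. Then □^0φ holds at y, so the antecedent holds at x; validity forces ◇^3φ at z, giving a w with zR^3w and yR^0w.
First-order correspondent: ∀x ∀y ∀z ((xR²y ∧ xR²z) → ∃w (y = w ∧ zR³w)).

∀x ∀y ∀z ((xR²y ∧ xR²z) → ∃w (y = w ∧ zR³w))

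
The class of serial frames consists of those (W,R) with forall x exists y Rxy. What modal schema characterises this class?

A defining formula is □ψ → ◇ψ (the D axiom).
Suppose □ψ→◇ψ is valid. At any x set V(ψ)=W. Then □ψ at x, so ◇ψ at x, so x has a successor.

□ψ → ◇ψ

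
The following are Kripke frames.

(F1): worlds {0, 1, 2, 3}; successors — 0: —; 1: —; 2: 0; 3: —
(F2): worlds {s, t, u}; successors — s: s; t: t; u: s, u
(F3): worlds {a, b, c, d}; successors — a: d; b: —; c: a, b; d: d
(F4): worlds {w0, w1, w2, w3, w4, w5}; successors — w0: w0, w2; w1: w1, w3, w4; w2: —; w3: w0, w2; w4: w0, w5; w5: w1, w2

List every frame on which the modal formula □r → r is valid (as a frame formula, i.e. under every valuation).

(F2)

Frame correspondent (Sahlqvist): ∀x Rxx — i.e. reflexivity.
(F1): fails — world 0 does not see itself.
(F2): ✓.
(F3): fails — world a does not see itself.
(F4): fails — world w2 does not see itself.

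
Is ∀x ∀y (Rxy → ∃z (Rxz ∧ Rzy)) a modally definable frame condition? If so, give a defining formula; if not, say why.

Yes — defined by □□q → □q

Yes: it is density, defined by the C4 schema □□q → □q.
Suppose □□q→□q is valid. Take Rxy and set V(q)={w : xR²w}. Then □□q at x, so □q at x, so q at y, i.e. ∃z(Rxz∧Rzy).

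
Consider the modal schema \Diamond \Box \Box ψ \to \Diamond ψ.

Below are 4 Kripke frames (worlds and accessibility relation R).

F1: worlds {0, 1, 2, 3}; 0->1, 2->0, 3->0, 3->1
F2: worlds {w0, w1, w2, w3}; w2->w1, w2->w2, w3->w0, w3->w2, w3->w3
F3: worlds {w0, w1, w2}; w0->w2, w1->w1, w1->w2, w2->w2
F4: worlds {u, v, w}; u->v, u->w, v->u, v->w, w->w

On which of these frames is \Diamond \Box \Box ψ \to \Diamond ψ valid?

This is the axiom for a generalized confluence (Geach) condition; its first-order frame correspondent is \forall x \forall y (xRy \to \exists w (y R^2 w \wedge xRw)).
F1: fails — 0R1 but no w with 1R²w and 0Rw.
F2: fails — w2Rw1 but no w with w1R²w and w2Rw.
F3: holds.
F4: holds.
Valid on: F3, F4.

F3, F4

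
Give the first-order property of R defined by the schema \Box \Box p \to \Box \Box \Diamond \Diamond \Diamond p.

This is a Sahlqvist (Geach-type) schema ◇^0□^2p → □^2◇^3p.
Minimal-valuation argument: fix x; take any y with xR^0y and any z with xR^2z. Set V(p) to the set of worlds R-reachable from y in exactly 2 steps. Then □^2p holds at y, so the antecedent holds at x; validity forces ◇^3p at z, giving a w with zR^3w and yR^2w.
First-order correspondent: \forall x \forall z (x R^2 z \to \exists w (x R^2 w \wedge z R^3 w)).

\forall x \forall z (x R^2 z \to \exists w (x R^2 w \wedge z R^3 w))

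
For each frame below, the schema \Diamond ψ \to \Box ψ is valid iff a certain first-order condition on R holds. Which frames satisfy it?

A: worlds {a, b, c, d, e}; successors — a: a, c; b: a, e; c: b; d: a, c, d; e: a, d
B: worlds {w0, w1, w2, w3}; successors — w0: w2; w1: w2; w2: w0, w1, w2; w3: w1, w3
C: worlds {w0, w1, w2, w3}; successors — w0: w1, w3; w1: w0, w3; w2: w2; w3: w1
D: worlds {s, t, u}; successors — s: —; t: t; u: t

Frame correspondent (Sahlqvist): \forall x \forall y \forall z (Rxy \wedge Rxz \to y = z) — i.e. partial functionality.
A: fails — a sees both a and c.
B: fails — w2 sees both w0 and w1.
C: fails — w0 sees both w1 and w3.
D: satisfies the condition.
Valid on: D.

D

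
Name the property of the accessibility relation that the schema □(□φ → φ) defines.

shift-reflexivity: ∀x ∀y (Rxy → Ryy)

Suppose □(□φ→φ) is valid. Take Rxy and set V(φ)={w : Ryw}. Then at y, □φ holds; since □(□φ→φ) at x, □φ→φ at y, so φ at y, i.e. Ryy.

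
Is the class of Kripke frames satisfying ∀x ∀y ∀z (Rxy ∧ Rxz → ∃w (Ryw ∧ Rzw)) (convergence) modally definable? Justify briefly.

The condition is convergence. A defining modal formula is ◇□q → □◇q.
Suppose ◇□q→□◇q is valid. Take Rxy, Rxz and set V(q)={w : Ryw}. Then □q at y so ◇□q at x, so □◇q at x, so ◇q at z, giving w with Rzw and Ryw.

Definable; ◇□q → □◇q defines it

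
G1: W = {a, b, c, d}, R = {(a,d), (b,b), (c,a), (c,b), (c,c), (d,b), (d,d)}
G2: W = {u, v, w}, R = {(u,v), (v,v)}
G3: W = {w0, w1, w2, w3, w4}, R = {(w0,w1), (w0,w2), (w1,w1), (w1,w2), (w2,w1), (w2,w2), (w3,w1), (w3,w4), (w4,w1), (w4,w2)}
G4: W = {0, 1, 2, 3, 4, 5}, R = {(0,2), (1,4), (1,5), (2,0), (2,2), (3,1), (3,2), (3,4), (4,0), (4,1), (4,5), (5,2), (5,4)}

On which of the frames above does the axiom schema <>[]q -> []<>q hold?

This is the axiom for convergence; its first-order frame correspondent is forall x forall y forall z (Rxy & Rxz -> exists w (Ryw & Rzw)).
G1: fails — Rcc and Rca but c and a have no common successor.
G2: satisfies the condition.
G3: satisfies the condition.
G4: fails — R14 and R15 but 4 and 5 have no common successor.
Valid on: G2, G3.

G2, G3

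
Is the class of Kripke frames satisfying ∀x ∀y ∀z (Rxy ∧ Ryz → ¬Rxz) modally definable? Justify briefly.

Not modally definable

Any modally definable frame class is closed under surjective bounded morphisms.
The 7-cycle (worlds s,t,u,v,w,x,y with s→t→u→v→w→x→y→s) is intransitive. Mapping every world to a single reflexive point • is a surjective bounded morphism; the reflexive point is not intransitive (R••∧R•• but R••).
Hence intransitivity is not modally definable.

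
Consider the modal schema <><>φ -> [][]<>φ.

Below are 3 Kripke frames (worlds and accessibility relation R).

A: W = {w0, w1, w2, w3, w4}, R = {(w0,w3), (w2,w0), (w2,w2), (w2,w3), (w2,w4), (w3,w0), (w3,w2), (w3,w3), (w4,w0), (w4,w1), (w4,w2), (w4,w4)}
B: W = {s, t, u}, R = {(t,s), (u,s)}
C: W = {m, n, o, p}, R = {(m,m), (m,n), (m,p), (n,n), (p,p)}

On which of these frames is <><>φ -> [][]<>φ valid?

Frame correspondent (Sahlqvist): forall x forall y forall z ((x R^2 y & x R^2 z) -> exists w (y = w & zRw)) — i.e. a generalized confluence (Geach) condition.
A: fails — w0R²w0, w0R²w0 but no w with w0=w and w0Rw.
B: satisfies the condition.
C: fails — mR²m, mR²n but no w with m=w and nRw.

B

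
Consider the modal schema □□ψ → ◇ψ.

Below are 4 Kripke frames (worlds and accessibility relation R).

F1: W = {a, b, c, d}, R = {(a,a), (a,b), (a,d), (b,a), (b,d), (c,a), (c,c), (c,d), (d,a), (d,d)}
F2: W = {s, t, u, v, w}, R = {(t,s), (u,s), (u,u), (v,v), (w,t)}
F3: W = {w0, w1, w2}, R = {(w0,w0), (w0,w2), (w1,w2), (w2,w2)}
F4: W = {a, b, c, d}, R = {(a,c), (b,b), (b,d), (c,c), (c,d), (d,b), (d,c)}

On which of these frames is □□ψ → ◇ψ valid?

This is the axiom for a generalized confluence (Geach) condition; its first-order frame correspondent is ∀x ∃w (xR²w ∧ xRw).
F1: holds.
F2: fails — at s but no w* with sR²w* and sRw*.
F3: holds.
F4: holds.

F1, F3, F4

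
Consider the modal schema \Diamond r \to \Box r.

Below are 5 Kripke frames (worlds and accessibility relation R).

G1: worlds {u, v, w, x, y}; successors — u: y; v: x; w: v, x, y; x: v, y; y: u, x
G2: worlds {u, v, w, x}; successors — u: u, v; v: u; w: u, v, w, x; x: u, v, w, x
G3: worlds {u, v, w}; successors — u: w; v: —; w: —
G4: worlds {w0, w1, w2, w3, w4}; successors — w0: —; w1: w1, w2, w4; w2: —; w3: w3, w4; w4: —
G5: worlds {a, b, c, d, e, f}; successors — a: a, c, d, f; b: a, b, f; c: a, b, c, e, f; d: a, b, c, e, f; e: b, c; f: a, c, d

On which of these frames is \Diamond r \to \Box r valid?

The schema corresponds to partial functionality: \forall x \forall y \forall z (Rxy \wedge Rxz \to y = z).
G1: fails — w sees both v and x.
G2: fails — u sees both u and v.
G3: condition met.
G4: fails — w1 sees both w1 and w2.
G5: fails — a sees both a and c.

G3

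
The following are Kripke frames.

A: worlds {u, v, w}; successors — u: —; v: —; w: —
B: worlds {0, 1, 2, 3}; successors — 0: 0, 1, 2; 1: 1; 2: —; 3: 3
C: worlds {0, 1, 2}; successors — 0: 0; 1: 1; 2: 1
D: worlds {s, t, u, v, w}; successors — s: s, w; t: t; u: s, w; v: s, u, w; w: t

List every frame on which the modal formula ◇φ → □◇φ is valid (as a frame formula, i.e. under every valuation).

A, C

Frame correspondent (Sahlqvist): ∀x ∀y ∀z (Rxy ∧ Rxz → Ryz) — i.e. the Euclidean property.
A: ✓.
B: fails — R02 and R00 but not R20.
C: ✓.
D: fails — Rsw and Rsw but not Rww.
Valid on: A, C.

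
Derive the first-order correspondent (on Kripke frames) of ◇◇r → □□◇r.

∀x ∀y ∀z ((xR²y ∧ xR²z) → ∃w (y = w ∧ zRw))

This is a Sahlqvist (Geach-type) schema ◇^2□^0r → □^2◇^1r.
Minimal-valuation argument: fix x; take any y with xR^2y and any z with xR^2z. Set V(r) to the set of worlds R-reachable from y in exactly 0 steps. Then □^0r holds at y, so the antecedent holds at x; validity forces ◇^1r at z, giving a w with zR^1w and yR^0w.
First-order correspondent: ∀x ∀y ∀z ((xR²y ∧ xR²z) → ∃w (y = w ∧ zRw)).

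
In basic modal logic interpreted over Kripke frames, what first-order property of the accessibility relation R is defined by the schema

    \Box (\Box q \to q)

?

shift-reflexivity

Suppose □(□q→q) is valid. Take Rxy and set V(q)={w : Ryw}. Then at y, □q holds; since □(□q→q) at x, □q→q at y, so q at y, i.e. Ryy.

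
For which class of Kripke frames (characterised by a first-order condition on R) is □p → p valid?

Suppose □p→p is valid. At any x set V(p)={w : Rxw}. Then □p holds at x, so p holds at x, i.e. Rxx.

reflexivity: ∀x Rxx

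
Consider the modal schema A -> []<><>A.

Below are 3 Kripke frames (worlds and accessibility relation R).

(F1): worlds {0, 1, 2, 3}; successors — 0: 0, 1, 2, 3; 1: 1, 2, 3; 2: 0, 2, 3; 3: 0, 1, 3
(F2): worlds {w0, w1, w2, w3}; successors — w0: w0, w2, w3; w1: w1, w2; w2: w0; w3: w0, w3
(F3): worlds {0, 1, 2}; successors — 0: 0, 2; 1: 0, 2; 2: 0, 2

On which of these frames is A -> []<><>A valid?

The schema corresponds to a generalized confluence (Geach) condition: forall x forall z (xRz -> exists w (x = w & z R^2 w)).
(F1): condition met.
(F2): fails — w1Rw2 but no w with w1=w and w2R²w.
(F3): fails — 1R0 but no w with 1=w and 0R²w.
Valid on: (F1).

(F1)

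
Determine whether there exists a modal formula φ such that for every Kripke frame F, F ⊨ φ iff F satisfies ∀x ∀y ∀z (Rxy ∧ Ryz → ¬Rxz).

Any modally definable frame class is closed under surjective bounded morphisms.
The 7-cycle (worlds a,b,c,d,e,f,g with a→b→c→d→e→f→g→a) is intransitive. Mapping every world to a single reflexive point • is a surjective bounded morphism; the reflexive point is not intransitive (R••∧R•• but R••).
So no modal formula (or set of formulas) defines exactly the intransitive frames.

No — not modally definable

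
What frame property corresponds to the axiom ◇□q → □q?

This is a form of the 5 axiom.
Its frame correspondent is the Euclidean property — ∀x ∀y ∀z (Rxy ∧ Rxz → Ryz).

the Euclidean property: ∀x ∀y ∀z (Rxy ∧ Rxz → Ryz)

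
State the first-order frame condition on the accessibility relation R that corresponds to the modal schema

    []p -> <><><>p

This is a Sahlqvist (Geach-type) schema ◇^0□^1p → □^0◇^3p.
Minimal-valuation argument: fix x; take any y with xR^0y and any z with xR^0z. Set V(p) to the set of worlds R-reachable from y in exactly 1 step. Then □^1p holds at y, so the antecedent holds at x; validity forces ◇^3p at z, giving a w with zR^3w and yR^1w.
First-order correspondent: forall x exists w (xRw & x R^3 w).

forall x exists w (xRw & x R^3 w)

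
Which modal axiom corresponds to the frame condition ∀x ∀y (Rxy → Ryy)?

This is shift-reflexivity; the standard corresponding axiom is T□: □(□s → s).

□(□s → s)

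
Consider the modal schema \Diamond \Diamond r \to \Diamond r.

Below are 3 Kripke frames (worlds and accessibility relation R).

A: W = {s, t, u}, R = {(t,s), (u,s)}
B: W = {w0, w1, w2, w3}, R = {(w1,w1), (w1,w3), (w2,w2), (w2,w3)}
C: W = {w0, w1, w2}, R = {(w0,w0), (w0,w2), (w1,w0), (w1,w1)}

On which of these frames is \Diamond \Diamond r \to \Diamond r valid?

This is the axiom for transitivity; its first-order frame correspondent is \forall x \forall y \forall z (Rxy \wedge Ryz \to Rxz).
A: holds.
B: holds.
C: fails — Rw1w0 and Rw0w2 but not Rw1w2.

A, B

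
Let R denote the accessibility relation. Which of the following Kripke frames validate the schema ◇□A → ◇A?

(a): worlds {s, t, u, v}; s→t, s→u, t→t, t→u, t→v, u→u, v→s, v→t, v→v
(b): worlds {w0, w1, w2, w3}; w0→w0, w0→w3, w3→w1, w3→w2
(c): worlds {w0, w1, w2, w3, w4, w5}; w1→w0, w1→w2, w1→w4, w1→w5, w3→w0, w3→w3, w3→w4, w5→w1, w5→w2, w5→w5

(a)

This is the axiom for a generalized confluence (Geach) condition; its first-order frame correspondent is ∀x ∀y (xRy → ∃w (yRw ∧ xRw)).
(a): satisfies the condition.
(b): fails — w0Rw3 but no w with w3Rw and w0Rw.
(c): fails — w1Rw0 but no w with w0Rw and w1Rw.
Valid on: (a).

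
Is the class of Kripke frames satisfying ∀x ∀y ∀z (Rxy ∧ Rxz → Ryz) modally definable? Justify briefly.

The condition is the Euclidean property. A defining modal formula is ◇p → □◇p.
Suppose ◇p→□◇p is valid. Take Rxy, Rxz and set V(p)={y}. Then ◇p at x, so □◇p at x, so ◇p at z, so some w with Rzw has p; w=y, i.e. Rzy. By symmetry of the argument, Ryz.

Definable; ◇p → □◇p defines it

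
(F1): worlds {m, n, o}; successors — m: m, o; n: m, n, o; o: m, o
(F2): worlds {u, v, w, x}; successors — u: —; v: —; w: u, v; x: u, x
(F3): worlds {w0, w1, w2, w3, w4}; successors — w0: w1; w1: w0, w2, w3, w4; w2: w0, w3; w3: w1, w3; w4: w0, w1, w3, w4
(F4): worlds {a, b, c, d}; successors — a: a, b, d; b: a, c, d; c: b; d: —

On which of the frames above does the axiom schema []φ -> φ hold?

(F1)

The schema corresponds to reflexivity: forall x Rxx.
(F1): condition met.
(F2): fails — world u does not see itself.
(F3): fails — world w0 does not see itself.
(F4): fails — world b does not see itself.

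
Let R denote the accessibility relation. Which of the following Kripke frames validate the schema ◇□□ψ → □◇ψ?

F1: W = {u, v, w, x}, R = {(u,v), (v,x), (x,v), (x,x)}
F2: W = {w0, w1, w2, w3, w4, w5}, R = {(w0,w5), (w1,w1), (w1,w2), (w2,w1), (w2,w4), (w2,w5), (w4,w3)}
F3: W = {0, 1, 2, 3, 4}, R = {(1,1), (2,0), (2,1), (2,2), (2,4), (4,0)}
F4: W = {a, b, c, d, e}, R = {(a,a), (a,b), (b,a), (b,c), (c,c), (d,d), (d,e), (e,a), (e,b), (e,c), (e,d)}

F1

The schema corresponds to a generalized confluence (Geach) condition: ∀x ∀y ∀z ((xRy ∧ xRz) → ∃w (yR²w ∧ zRw)).
F1: holds.
F2: fails — w0Rw5, w0Rw5 but no w with w5R²w and w5Rw.
F3: fails — 2R0, 2R0 but no w with 0R²w and 0Rw.
F4: fails — bRc, bRa but no w with cR²w and aRw.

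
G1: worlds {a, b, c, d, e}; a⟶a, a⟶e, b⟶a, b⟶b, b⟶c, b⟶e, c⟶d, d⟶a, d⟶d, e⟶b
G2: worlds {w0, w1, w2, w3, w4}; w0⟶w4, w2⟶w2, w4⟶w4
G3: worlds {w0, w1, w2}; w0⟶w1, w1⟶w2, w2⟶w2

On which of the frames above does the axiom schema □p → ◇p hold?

G1, G3

Frame correspondent (Sahlqvist): ∀x ∃y Rxy — i.e. seriality.
G1: satisfies the condition.
G2: fails — world w1 has no successor.
G3: satisfies the condition.
Valid on: G1, G3.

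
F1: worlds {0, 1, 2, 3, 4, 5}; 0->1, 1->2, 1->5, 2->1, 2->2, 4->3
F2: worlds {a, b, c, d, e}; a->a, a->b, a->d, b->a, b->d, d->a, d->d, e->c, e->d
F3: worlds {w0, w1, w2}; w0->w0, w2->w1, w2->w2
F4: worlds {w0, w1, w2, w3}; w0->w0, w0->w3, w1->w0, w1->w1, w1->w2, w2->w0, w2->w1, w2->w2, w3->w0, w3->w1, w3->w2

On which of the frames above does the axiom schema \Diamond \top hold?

The schema corresponds to seriality: \forall x \exists y Rxy.
F1: fails — world 3 has no successor.
F2: fails — world c has no successor.
F3: fails — world w1 has no successor.
F4: ✓.

F4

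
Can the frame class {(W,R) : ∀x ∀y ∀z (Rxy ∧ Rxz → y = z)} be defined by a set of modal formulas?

Yes — defined by ◇p → □p

This is a Sahlqvist condition; the CD axiom ◇p → □p defines it.
Suppose ◇p→□p is valid. Take Rxy, Rxz and set V(p)={y}. Then ◇p at x, so □p at x, so p at z, i.e. z=y.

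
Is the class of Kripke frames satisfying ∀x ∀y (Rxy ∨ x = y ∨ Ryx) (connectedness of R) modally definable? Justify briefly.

If a class were modally definable it would be closed under disjoint unions (Goldblatt–Thomason).
Take 3 disjoint single-world reflexive frames: each is trivially connected, but their disjoint union has 3 worlds with no edge between distinct components, so it is not connected.
So no modal formula (or set of formulas) defines exactly the connected frames.

Not definable by any modal formula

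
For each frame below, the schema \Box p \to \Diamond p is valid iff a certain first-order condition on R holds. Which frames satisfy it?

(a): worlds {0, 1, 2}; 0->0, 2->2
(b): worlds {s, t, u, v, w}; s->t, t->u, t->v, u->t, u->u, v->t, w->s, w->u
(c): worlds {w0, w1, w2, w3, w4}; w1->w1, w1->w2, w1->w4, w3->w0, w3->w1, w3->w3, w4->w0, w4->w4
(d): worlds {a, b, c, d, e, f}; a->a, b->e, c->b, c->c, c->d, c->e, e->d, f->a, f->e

This is the axiom for seriality; its first-order frame correspondent is \forall x \exists y Rxy.
(a): fails — world 1 has no successor.
(b): ✓.
(c): fails — world w0 has no successor.
(d): fails — world d has no successor.
Valid on: (b).

(b)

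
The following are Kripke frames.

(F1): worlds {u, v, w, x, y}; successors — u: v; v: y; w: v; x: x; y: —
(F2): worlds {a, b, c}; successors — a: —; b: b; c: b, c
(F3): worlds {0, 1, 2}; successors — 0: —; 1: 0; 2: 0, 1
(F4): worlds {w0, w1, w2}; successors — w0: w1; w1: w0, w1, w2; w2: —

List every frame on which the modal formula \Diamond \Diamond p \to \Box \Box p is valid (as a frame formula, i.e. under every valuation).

The schema corresponds to a generalized confluence (Geach) condition: \forall x \forall y \forall z ((x R^2 y \wedge x R^2 z) \to \exists w (y = w \wedge z = w)).
(F1): holds.
(F2): fails — cR²b, cR²c but b ≠ c.
(F3): holds.
(F4): fails — w0R²w0, w0R²w1 but w0 ≠ w1.

(F1), (F3)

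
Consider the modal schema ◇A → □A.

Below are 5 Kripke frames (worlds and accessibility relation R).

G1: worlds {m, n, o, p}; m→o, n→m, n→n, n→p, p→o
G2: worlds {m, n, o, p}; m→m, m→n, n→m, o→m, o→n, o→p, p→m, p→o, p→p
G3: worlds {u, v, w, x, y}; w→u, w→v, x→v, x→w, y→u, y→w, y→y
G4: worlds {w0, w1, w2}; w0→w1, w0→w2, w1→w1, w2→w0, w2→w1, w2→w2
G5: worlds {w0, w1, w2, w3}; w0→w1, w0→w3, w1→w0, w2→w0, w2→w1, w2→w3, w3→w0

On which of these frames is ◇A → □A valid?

none

This is the axiom for partial functionality; its first-order frame correspondent is ∀x ∀y ∀z (Rxy ∧ Rxz → y = z).
G1: fails — n sees both m and n.
G2: fails — m sees both m and n.
G3: fails — w sees both u and v.
G4: fails — w0 sees both w1 and w2.
G5: fails — w0 sees both w1 and w3.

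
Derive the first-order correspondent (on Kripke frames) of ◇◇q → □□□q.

∀x ∀y ∀z ((xR²y ∧ xR³z) → ∃w (y = w ∧ z = w))

This is a Sahlqvist (Geach-type) schema ◇^2□^0q → □^3◇^0q.
Minimal-valuation argument: fix x; take any y with xR^2y and any z with xR^3z. Set V(q) to the set of worlds R-reachable from y in exactly 0 steps. Then □^0q holds at y, so the antecedent holds at x; validity forces ◇^0q at z, giving a w with zR^0w and yR^0w.
First-order correspondent: ∀x ∀y ∀z ((xR²y ∧ xR³z) → ∃w (y = w ∧ z = w)).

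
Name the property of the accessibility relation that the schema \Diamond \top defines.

seriality: \forall x \exists y Rxy

◇⊤ holds at w iff w has a successor, so frame-validity of ◇⊤ is exactly seriality. Equivalently via □p → ◇p:
Suppose □p→◇p is valid. At any x set V(p)=W. Then □p at x, so ◇p at x, so x has a successor.
Conversely, any frame satisfying \forall x \exists y Rxy validates the schema.
So the correspondent is seriality.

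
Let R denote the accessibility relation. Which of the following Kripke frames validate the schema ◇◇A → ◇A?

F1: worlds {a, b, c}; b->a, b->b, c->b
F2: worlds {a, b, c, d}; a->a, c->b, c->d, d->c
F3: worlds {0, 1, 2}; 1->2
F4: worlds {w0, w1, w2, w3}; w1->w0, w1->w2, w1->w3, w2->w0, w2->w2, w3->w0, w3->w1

F3

Frame correspondent (Sahlqvist): ∀x ∀y ∀z (Rxy ∧ Ryz → Rxz) — i.e. transitivity.
F1: fails — Rcb and Rba but not Rca.
F2: fails — Rdc and Rcb but not Rdb.
F3: holds.
F4: fails — Rw3w1 and Rw1w2 but not Rw3w2.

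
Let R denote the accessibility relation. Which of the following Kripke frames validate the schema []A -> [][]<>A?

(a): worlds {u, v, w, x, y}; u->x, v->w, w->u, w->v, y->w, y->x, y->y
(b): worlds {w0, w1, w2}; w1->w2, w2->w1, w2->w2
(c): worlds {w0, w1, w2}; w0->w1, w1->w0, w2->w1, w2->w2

(b)

This is the axiom for a generalized confluence (Geach) condition; its first-order frame correspondent is forall x forall z (x R^2 z -> exists w (xRw & zRw)).
(a): fails — vR²u but no t with vRt and uRt.
(b): ✓.
(c): fails — w2R²w1 but no w with w2Rw and w1Rw.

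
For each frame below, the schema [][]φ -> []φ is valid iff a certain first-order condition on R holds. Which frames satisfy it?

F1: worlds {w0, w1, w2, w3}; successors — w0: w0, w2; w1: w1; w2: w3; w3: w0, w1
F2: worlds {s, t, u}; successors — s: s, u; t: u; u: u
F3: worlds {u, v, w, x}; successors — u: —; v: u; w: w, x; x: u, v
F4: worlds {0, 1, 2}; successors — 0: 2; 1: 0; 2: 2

F2

The schema corresponds to density: forall x forall y (Rxy -> exists z (Rxz & Rzy)).
F1: fails — Rw2w3 but no z with Rw2z and Rzw3.
F2: holds.
F3: fails — Rvu but no z with Rvz and Rzu.
F4: fails — R10 but no z with R1z and Rz0.
Valid on: F2.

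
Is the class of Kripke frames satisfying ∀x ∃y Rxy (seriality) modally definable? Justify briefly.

Yes, by □r → ◇r

Yes: it is seriality, defined by the D schema □r → ◇r.
Suppose □r→◇r is valid. At any x set V(r)=W. Then □r at x, so ◇r at x, so x has a successor.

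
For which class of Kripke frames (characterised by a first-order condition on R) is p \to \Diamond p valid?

reflexivity: \forall x Rxx

Equivalently (dual form): □p → p.
Suppose □p→p is valid. At any x set V(p)={w : Rxw}. Then □p holds at x, so p holds at x, i.e. Rxx.
Conversely, any frame satisfying \forall x Rxx validates the schema.
So the correspondent is reflexivity.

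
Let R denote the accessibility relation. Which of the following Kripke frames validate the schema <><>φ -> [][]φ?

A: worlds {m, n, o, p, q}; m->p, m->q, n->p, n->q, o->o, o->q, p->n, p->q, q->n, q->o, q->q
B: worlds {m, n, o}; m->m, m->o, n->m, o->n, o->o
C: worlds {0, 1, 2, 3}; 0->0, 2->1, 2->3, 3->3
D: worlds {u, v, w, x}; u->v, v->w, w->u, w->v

C

Frame correspondent (Sahlqvist): forall x forall y forall z ((x R^2 y & x R^2 z) -> exists w (y = w & z = w)) — i.e. a generalized confluence (Geach) condition.
A: fails — mR²n, mR²o but n ≠ o.
B: fails — mR²m, mR²n but m ≠ n.
C: ✓.
D: fails — vR²u, vR²v but u ≠ v.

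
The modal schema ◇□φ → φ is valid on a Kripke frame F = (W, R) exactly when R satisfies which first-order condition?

Replacing φ by ¬φ and contraposing gives the equivalent schema φ → □◇φ.
Suppose φ→□◇φ is valid. Take Rxy and set V(φ)={x}. Then φ at x, so □◇φ at x, so ◇φ at y, so some z with Ryz has φ; z=x, i.e. Ryx.

Symmetry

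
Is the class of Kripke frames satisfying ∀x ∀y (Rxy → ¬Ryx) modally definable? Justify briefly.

No — not modally definable

Any modally definable frame class is closed under surjective bounded morphisms.
The 4-cycle (worlds 0,1,2,3 with 0→1→2→3→0) is asymmetric. Mapping every world to a single reflexive point • is a surjective bounded morphism, and the reflexive point is not asymmetric (R•• but asymmetry requires ¬R••).
So the class is not modally definable.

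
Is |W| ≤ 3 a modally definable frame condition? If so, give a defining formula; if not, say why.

Modal frame validity is preserved under disjoint unions.
Any modal formula valid on each of 4 disjoint one-world frames is valid on their disjoint union (validity is preserved under disjoint unions). Each one-world frame has |W|=1≤3, but the union has |W|=4.
So the class is not modally definable.

No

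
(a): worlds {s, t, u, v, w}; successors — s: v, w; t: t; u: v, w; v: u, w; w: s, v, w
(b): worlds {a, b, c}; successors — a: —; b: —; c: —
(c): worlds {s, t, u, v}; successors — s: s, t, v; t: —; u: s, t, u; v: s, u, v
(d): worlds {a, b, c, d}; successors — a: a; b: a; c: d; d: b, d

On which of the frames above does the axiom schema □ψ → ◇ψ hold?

(a), (d)

Frame correspondent (Sahlqvist): ∀x ∃y Rxy — i.e. seriality.
(a): satisfies the condition.
(b): fails — world a has no successor.
(c): fails — world t has no successor.
(d): satisfies the condition.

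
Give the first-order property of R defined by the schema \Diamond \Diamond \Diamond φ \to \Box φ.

This is a Sahlqvist (Geach-type) schema ◇^3□^0φ → □^1◇^0φ.
Minimal-valuation argument: fix x; take any y with xR^3y and any z with xR^1z. Set V(φ) to the set of worlds R-reachable from y in exactly 0 steps. Then □^0φ holds at y, so the antecedent holds at x; validity forces ◇^0φ at z, giving a w with zR^0w and yR^0w.
First-order correspondent: \forall x \forall y \forall z ((x R^3 y \wedge xRz) \to \exists w (y = w \wedge z = w)).

\forall x \forall y \forall z ((x R^3 y \wedge xRz) \to \exists w (y = w \wedge z = w))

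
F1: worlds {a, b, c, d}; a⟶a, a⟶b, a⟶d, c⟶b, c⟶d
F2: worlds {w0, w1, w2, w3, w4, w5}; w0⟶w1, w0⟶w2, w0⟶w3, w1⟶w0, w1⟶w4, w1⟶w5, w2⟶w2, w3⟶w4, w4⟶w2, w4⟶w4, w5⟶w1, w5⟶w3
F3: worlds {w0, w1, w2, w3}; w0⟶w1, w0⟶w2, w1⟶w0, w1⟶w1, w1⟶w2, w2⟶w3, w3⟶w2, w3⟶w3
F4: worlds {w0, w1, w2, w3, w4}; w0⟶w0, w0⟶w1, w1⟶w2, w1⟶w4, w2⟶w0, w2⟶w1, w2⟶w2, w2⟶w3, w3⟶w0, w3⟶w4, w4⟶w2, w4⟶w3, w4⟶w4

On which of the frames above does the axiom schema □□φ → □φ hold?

F3, F4

Frame correspondent (Sahlqvist): ∀x ∀y (Rxy → ∃z (Rxz ∧ Rzy)) — i.e. density.
F1: fails — Rcd but no z with Rcz and Rzd.
F2: fails — Rw1w5 but no z with Rw1z and Rzw5.
F3: satisfies the condition.
F4: satisfies the condition.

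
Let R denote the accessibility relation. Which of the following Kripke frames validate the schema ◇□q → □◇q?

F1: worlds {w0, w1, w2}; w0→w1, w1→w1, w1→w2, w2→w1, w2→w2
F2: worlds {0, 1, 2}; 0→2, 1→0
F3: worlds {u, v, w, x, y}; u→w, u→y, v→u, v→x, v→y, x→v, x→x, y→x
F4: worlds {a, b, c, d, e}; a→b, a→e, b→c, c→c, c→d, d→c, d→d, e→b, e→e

F1

The schema corresponds to convergence: ∀x ∀y ∀z (Rxy ∧ Rxz → ∃w (Ryw ∧ Rzw)).
F1: ✓.
F2: fails — R02 and R02 but 2 and 2 have no common successor.
F3: fails — Ruw and Ruw but w and w have no common successor.
F4: fails — Rab and Rae but b and e have no common successor.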